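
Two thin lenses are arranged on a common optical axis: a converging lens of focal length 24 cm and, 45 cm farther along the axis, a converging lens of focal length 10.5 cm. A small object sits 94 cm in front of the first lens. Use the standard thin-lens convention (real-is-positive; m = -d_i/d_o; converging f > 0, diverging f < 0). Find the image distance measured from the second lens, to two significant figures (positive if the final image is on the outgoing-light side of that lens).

59 cm

Applying the thin-lens equation to the first lens, 1/24 = 1/94 + 1/d_i1, which gives d_i1 = 32.229 cm.
Object distance for lens 2: d_o2 = 45 - 32.229 = 12.771 cm.
Applying the thin-lens equation again with f_2 = 10.5 cm and d_o2 = 12.771 cm gives d_i2 = 59.038 cm.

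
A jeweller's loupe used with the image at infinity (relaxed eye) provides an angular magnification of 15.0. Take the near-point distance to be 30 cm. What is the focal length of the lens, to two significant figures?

For the image at infinity, M = D/f.
f = D/M = 30/15.0 = 2.000 cm.

2.0 cm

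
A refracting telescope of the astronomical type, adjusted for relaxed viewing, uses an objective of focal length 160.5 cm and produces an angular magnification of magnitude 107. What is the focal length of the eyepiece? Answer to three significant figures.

|M| = f_obj/f_eye, so f_eye = f_obj/|M| = 160.5/107.0 = 1.500 cm.

1.50 cm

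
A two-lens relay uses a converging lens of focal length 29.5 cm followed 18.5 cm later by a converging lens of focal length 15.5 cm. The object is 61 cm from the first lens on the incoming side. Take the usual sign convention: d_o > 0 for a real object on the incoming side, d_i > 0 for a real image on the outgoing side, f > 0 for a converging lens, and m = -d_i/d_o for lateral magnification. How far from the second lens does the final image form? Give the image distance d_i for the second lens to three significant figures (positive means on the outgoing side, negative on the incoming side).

Applying the thin-lens equation to the first lens, 1/29.5 = 1/61 + 1/d_i1, which gives d_i1 = 57.127 cm.
This image would form 57.127 cm past lens 1, i.e. 38.627 cm beyond lens 2, so it is a virtual object for lens 2: d_o2 = 18.5 - 57.127 = -38.627 cm.
Applying the thin-lens equation again with f_2 = 15.5 cm and d_o2 = -38.627 cm gives d_i2 = 11.061 cm.

11.1 cm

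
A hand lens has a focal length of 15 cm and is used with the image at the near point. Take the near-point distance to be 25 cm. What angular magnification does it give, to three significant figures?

M = 1 + D/f = 1 + 25/15 = 2.667.

2.67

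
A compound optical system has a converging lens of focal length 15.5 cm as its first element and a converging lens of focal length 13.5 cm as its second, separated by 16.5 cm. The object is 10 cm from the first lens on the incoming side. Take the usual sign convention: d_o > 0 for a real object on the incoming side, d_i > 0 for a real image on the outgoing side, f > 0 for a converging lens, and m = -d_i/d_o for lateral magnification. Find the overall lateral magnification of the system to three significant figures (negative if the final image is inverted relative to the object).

-1.22

Lens 1: 1/d_i1 = 1/f_1 - 1/d_o1 = 1/15.5 - 1/10 = -0.03548 cm^-1, so d_i1 = -28.182 cm.
m_1 = -(-28.182)/10 = 2.8182.
With d_i1 < 0 the first image is virtual and lies on the object side; the object distance for lens 2 is d_o2 = 16.5 - (-28.182) = 44.682 cm.
Lens 2: 1/d_i2 = 1/f_2 - 1/d_o2 = 1/13.5 - 1/(44.682) = 0.05169 cm^-1, so d_i2 = 19.345 cm.
m_2 = -(19.345)/(44.682) = -0.4329.
The system's lateral magnification is m_1 m_2 = (2.8182)(-0.4329) = -1.2201.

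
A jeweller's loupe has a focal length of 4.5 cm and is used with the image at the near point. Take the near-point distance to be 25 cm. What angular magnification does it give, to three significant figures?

M = 1 + D/f = 1 + 25/4.5 = 6.556.

6.56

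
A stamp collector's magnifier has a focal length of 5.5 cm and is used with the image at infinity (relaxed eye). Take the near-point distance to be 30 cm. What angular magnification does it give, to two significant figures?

5.5

M = D/f = 30/5.5 = 5.455.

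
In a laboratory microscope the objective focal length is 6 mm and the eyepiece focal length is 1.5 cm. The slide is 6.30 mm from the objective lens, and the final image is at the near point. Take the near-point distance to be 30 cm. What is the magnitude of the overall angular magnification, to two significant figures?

420

Convert to cm: f_obj = 6 mm = 0.6 cm; d_o = 6.30 mm = 0.63 cm.
Objective: 1/d_i = 1/f_obj - 1/d_o = 1/0.6 - 1/0.63 = 0.07937 cm^-1, so d_i = 12.600 cm.
m_obj = -d_i/d_o = -12.600/0.63 = -20.000.
Eyepiece angular magnification (image at near point): M_eye = 1 + D/f_e = 1 + 30/1.5 = 21.000.
Overall M = m_obj x M_eye = (-20.000)(21.000) = -420.00.
|M| = 420.00.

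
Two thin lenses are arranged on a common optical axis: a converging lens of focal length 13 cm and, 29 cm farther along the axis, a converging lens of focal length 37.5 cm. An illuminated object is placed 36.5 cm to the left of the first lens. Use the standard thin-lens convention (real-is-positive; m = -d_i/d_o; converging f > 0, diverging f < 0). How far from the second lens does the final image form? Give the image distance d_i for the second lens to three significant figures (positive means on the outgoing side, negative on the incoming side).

-11.5 cm

First lens: d_i1 = 1/(1/13 - 1/36.5) = 20.191 cm.
That image sits 8.809 cm in front of the second lens, so d_o2 = 8.809 cm.
Second lens: d_i2 = 1/(1/37.5 - 1/(8.809)) = -11.513 cm.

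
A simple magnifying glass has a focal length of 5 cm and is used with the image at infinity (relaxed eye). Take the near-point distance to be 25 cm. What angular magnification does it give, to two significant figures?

5.0

M = D/f = 25/5 = 5.000.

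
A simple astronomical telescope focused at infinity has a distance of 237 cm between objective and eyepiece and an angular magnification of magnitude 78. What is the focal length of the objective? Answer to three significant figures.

In normal adjustment the tube length equals f_obj + f_eye and |M| = f_obj/f_eye.
So f_obj = 78 f_eye and 78 f_eye + f_eye = 237 cm, giving f_eye = 237/79 = 3.000 cm and f_obj = 234.000 cm.

234 cm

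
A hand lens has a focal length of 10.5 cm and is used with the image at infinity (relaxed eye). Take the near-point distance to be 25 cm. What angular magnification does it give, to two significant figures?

M = D/f = 25/10.5 = 2.381.

2.4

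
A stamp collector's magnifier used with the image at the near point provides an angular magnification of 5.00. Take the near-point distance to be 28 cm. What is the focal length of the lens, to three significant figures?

7.00 cm

For the image at the near point, M = 1 + D/f.
f = D/(M - 1) = 28/(5.0 - 1) = 7.000 cm.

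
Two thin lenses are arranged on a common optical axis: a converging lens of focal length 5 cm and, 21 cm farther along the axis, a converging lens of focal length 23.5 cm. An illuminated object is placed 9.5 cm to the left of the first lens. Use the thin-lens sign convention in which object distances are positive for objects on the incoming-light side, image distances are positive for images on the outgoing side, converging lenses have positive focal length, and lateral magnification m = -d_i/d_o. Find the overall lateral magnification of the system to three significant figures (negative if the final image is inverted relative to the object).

Lens 1: 1/d_i1 = 1/f_1 - 1/d_o1 = 1/5 - 1/9.5 = 0.09474 cm^-1, so d_i1 = 10.556 cm.
m_1 = -(10.556)/9.5 = -1.1111.
That image sits 10.444 cm in front of the second lens, so d_o2 = 10.444 cm.
Lens 2: 1/d_i2 = 1/f_2 - 1/d_o2 = 1/23.5 - 1/(10.444) = -0.05319 cm^-1, so d_i2 = -18.800 cm.
m_2 = -(-18.800)/(10.444) = 1.8000.
The system's lateral magnification is m_1 m_2 = (-1.1111)(1.8000) = -2.0000.

-2.00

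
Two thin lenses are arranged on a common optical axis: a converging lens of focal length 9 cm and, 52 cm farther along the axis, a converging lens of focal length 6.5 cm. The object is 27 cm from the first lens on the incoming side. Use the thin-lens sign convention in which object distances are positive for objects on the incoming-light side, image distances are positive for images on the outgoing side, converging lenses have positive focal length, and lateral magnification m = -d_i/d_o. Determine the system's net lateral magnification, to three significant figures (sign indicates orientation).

0.102

Lens 1: 1/d_i1 = 1/f_1 - 1/d_o1 = 1/9 - 1/27 = 0.07407 cm^-1, so d_i1 = 13.500 cm.
m_1 = -(13.500)/27 = -0.5000.
Object distance for lens 2: d_o2 = 52 - 13.500 = 38.500 cm.
Lens 2: 1/d_i2 = 1/f_2 - 1/d_o2 = 1/6.5 - 1/(38.500) = 0.12787 cm^-1, so d_i2 = 7.820 cm.
m_2 = -(7.820)/(38.500) = -0.2031.
The system's lateral magnification is m_1 m_2 = (-0.5000)(-0.2031) = 0.1016.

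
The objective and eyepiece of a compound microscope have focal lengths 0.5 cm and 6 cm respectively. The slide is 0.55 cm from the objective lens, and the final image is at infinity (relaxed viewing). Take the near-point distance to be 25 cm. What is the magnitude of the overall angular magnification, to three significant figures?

41.7

Objective: 1/d_i = 1/f_obj - 1/d_o = 1/0.5 - 1/0.55 = 0.18182 cm^-1, so d_i = 5.500 cm.
m_obj = -d_i/d_o = -5.500/0.55 = -10.000.
Eyepiece angular magnification (image at infinity): M_eye = D/f_e = 25/6 = 4.167.
Overall M = m_obj x M_eye = (-10.000)(4.167) = -41.67.
|M| = 41.67.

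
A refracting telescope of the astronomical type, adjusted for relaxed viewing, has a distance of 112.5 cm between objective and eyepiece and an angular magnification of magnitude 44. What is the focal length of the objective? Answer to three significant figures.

In normal adjustment the tube length equals f_obj + f_eye and |M| = f_obj/f_eye.
So f_obj = 44 f_eye and 44 f_eye + f_eye = 112.5 cm, giving f_eye = 112.5/45 = 2.500 cm and f_obj = 110.000 cm.

110 cm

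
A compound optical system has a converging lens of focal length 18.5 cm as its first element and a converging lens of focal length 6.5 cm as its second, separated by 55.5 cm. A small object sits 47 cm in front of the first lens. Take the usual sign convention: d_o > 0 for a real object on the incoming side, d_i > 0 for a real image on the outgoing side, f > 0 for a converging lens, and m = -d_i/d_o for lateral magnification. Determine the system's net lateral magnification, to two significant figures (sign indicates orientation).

Lens 1: 1/d_i1 = 1/f_1 - 1/d_o1 = 1/18.5 - 1/47 = 0.03278 cm^-1, so d_i1 = 30.509 cm.
m_1 = -(30.509)/47 = -0.6491.
Object distance for lens 2: d_o2 = 55.5 - 30.509 = 24.991 cm.
Lens 2: 1/d_i2 = 1/f_2 - 1/d_o2 = 1/6.5 - 1/(24.991) = 0.11383 cm^-1, so d_i2 = 8.785 cm.
m_2 = -(8.785)/(24.991) = -0.3515.
The system's lateral magnification is m_1 m_2 = (-0.6491)(-0.3515) = 0.2282.

0.23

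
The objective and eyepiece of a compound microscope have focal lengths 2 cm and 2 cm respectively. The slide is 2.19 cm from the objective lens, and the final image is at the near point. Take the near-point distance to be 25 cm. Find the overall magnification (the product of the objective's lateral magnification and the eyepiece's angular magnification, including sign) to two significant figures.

Objective: 1/d_i = 1/f_obj - 1/d_o = 1/2 - 1/2.19 = 0.04338 cm^-1, so d_i = 23.053 cm.
m_obj = -d_i/d_o = -23.053/2.19 = -10.526.
Eyepiece angular magnification (image at near point): M_eye = 1 + D/f_e = 1 + 25/2 = 13.500.
Overall M = m_obj x M_eye = (-10.526)(13.500) = -142.11.

-140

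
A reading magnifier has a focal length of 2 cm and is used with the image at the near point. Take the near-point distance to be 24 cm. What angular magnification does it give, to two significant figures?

13

M = 1 + D/f = 1 + 24/2 = 13.000.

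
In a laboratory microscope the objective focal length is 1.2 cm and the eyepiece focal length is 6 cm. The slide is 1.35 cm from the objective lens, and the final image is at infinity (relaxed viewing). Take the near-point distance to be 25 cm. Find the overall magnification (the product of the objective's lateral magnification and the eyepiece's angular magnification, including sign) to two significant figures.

-33

Objective: 1/d_i = 1/f_obj - 1/d_o = 1/1.2 - 1/1.35 = 0.09259 cm^-1, so d_i = 10.800 cm.
m_obj = -d_i/d_o = -10.800/1.35 = -8.000.
Eyepiece angular magnification (image at infinity): M_eye = D/f_e = 25/6 = 4.167.
Overall M = m_obj x M_eye = (-8.000)(4.167) = -33.33.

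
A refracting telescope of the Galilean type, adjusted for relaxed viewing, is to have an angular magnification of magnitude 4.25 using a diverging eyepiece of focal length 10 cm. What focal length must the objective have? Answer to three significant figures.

42.5 cm

|M| = f_obj/|f_eye|, so f_obj = |M| x |f_eye| = 4.25 x 10 = 42.500 cm.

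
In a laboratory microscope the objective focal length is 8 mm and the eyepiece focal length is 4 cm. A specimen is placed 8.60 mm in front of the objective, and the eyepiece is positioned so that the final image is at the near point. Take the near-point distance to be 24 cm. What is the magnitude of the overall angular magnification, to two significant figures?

Convert to cm: f_obj = 8 mm = 0.8 cm; d_o = 8.60 mm = 0.86 cm.
Objective: 1/d_i = 1/f_obj - 1/d_o = 1/0.8 - 1/0.86 = 0.08721 cm^-1, so d_i = 11.467 cm.
m_obj = -d_i/d_o = -11.467/0.86 = -13.333.
Eyepiece angular magnification (image at near point): M_eye = 1 + D/f_e = 1 + 24/4 = 7.000.
Overall M = m_obj x M_eye = (-13.333)(7.000) = -93.33.
|M| = 93.33.

93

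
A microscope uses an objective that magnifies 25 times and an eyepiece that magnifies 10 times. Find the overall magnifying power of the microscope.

250

The overall magnification of a compound microscope is the product of the objective and eyepiece magnifications:
M = M_obj x M_eye = 25 x 10 = 250.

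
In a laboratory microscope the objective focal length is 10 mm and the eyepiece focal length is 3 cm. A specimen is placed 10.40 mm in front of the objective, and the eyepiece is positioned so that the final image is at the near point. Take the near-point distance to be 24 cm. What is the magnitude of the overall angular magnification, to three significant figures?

225

Convert to cm: f_obj = 10 mm = 1 cm; d_o = 10.40 mm = 1.04 cm.
Objective: 1/d_i = 1/f_obj - 1/d_o = 1/1 - 1/1.04 = 0.03846 cm^-1, so d_i = 26.000 cm.
m_obj = -d_i/d_o = -26.000/1.04 = -25.000.
Eyepiece angular magnification (image at near point): M_eye = 1 + D/f_e = 1 + 24/3 = 9.000.
Overall M = m_obj x M_eye = (-25.000)(9.000) = -225.00.
|M| = 225.00.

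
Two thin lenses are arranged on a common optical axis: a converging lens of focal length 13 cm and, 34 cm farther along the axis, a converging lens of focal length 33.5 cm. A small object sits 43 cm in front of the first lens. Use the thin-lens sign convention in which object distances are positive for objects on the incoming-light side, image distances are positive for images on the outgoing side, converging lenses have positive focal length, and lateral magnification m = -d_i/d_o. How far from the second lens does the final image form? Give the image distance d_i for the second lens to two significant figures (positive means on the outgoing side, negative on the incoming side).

Applying the thin-lens equation to the first lens, 1/13 = 1/43 + 1/d_i1, which gives d_i1 = 18.633 cm.
The intermediate image is 18.633 cm to the right of lens 1, so d_o2 = L - d_i1 = 34 - 18.633 = 15.367 cm.
Applying the thin-lens equation again with f_2 = 33.5 cm and d_o2 = 15.367 cm gives d_i2 = -28.389 cm.

-28 cm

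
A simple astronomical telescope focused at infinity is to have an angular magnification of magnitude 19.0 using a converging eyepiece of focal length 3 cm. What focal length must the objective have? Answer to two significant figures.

57 cm

|M| = f_obj/|f_eye|, so f_obj = |M| x |f_eye| = 19.0 x 3 = 57.000 cm.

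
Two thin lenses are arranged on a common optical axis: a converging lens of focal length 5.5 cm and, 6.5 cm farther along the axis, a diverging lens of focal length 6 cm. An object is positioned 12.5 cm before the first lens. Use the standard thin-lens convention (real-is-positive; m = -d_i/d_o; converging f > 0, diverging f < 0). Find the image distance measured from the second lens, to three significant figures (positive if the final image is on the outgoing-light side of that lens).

7.44 cm

Lens 1: 1/d_i1 = 1/f_1 - 1/d_o1 = 1/5.5 - 1/12.5 = 0.10182 cm^-1, so d_i1 = 9.821 cm.
This image would form 9.821 cm past lens 1, i.e. 3.321 cm beyond lens 2, so it is a virtual object for lens 2: d_o2 = 6.5 - 9.821 = -3.321 cm.
Lens 2: 1/d_i2 = 1/f_2 - 1/d_o2 = 1/(-6) - 1/(-3.321) = 0.13441 cm^-1, so d_i2 = 7.440 cm.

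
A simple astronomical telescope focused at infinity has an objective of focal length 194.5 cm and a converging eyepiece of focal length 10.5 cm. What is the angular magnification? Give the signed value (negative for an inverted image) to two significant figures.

M = -f_obj/f_eye = -194.5/(10.5) = -18.524.

-19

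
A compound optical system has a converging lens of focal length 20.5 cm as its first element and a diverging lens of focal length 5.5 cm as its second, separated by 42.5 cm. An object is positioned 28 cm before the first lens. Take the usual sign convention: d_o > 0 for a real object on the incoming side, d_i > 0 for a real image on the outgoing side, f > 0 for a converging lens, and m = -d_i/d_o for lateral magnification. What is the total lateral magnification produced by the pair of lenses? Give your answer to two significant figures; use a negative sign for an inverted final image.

0.53

First lens: d_i1 = 1/(1/20.5 - 1/28) = 76.533 cm.
m_1 = -(76.533)/28 = -2.7333.
Since 76.533 cm > 42.5 cm, the first image lies past the second lens and serves as a virtual object: d_o2 = L - d_i1 = -34.033 cm.
Second lens: d_i2 = 1/(1/(-5.5) - 1/(-34.033)) = -6.560 cm.
m_2 = -(-6.560)/(-34.033) = -0.1928.
Total m = m_1 x m_2 = (-2.7333)(-0.1928) = 0.5269.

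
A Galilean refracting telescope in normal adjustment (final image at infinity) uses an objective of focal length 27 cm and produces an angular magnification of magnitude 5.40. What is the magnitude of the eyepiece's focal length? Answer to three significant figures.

|M| = f_obj/|f_eye|, so |f_eye| = f_obj/|M| = 27/5.4 = 5.000 cm.
(The eyepiece is diverging, so its signed focal length is -5.000 cm.)

5.00 cm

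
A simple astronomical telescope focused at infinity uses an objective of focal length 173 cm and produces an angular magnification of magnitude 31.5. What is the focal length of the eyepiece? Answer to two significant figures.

|M| = f_obj/f_eye, so f_eye = f_obj/|M| = 173/31.5 = 5.492 cm.

5.5 cm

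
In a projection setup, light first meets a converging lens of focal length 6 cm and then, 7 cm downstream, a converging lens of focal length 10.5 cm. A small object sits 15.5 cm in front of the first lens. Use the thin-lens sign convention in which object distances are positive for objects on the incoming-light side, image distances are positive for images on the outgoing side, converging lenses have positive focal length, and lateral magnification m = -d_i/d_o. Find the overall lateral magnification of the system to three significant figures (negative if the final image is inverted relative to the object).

Applying the thin-lens equation to the first lens, 1/6 = 1/15.5 + 1/d_i1, which gives d_i1 = 9.789 cm.
Its lateral magnification is m_1 = -d_i1/d_o1 = -(9.789)/15.5 = -0.6316.
This image would form 9.789 cm past lens 1, i.e. 2.789 cm beyond lens 2, so it is a virtual object for lens 2: d_o2 = 7 - 9.789 = -2.789 cm.
Applying the thin-lens equation again with f_2 = 10.5 cm and d_o2 = -2.789 cm gives d_i2 = 2.204 cm.
m_2 = -(2.204)/(-2.789) = 0.7901.
Overall magnification: m = m_1 m_2 = -0.4990.

-0.499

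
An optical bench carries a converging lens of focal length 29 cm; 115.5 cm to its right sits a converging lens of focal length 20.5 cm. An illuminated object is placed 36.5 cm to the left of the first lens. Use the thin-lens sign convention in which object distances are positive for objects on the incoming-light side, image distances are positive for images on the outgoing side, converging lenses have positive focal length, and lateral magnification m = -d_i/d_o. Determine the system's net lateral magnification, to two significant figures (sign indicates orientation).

-1.7

Applying the thin-lens equation to the first lens, 1/29 = 1/36.5 + 1/d_i1, which gives d_i1 = 141.133 cm.
Its lateral magnification is m_1 = -d_i1/d_o1 = -(141.133)/36.5 = -3.8667.
Since 141.133 cm > 115.5 cm, the first image lies past the second lens and serves as a virtual object: d_o2 = L - d_i1 = -25.633 cm.
Applying the thin-lens equation again with f_2 = 20.5 cm and d_o2 = -25.633 cm gives d_i2 = 11.391 cm.
m_2 = -(11.391)/(-25.633) = 0.4444.
Overall magnification: m = m_1 m_2 = -1.7182.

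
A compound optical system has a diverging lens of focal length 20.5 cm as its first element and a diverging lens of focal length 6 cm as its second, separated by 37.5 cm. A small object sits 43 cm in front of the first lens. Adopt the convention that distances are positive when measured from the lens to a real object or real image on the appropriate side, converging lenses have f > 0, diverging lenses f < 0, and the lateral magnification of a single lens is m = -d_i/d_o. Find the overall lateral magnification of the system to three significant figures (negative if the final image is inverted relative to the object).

First lens: d_i1 = 1/(1/(-20.5) - 1/43) = -13.882 cm.
m_1 = -(-13.882)/43 = 0.3228.
With d_i1 < 0 the first image is virtual and lies on the object side; the object distance for lens 2 is d_o2 = 37.5 - (-13.882) = 51.382 cm.
Second lens: d_i2 = 1/(1/(-6) - 1/(51.382)) = -5.373 cm.
m_2 = -(-5.373)/(51.382) = 0.1046.
Overall magnification: m = m_1 m_2 = 0.0338.

0.0338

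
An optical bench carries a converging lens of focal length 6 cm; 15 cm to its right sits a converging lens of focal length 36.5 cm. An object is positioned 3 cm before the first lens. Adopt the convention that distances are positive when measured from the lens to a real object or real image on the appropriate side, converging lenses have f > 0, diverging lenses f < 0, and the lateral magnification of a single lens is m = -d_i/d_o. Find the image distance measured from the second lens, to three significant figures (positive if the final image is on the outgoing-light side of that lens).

Lens 1: 1/d_i1 = 1/f_1 - 1/d_o1 = 1/6 - 1/3 = -0.16667 cm^-1, so d_i1 = -6.000 cm.
With d_i1 < 0 the first image is virtual and lies on the object side; the object distance for lens 2 is d_o2 = 15 - (-6.000) = 21.000 cm.
Lens 2: 1/d_i2 = 1/f_2 - 1/d_o2 = 1/36.5 - 1/(21.000) = -0.02022 cm^-1, so d_i2 = -49.452 cm.

-49.5 cm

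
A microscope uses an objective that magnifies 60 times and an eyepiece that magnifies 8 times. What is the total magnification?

480

The overall magnification of a compound microscope is the product of the objective and eyepiece magnifications:
M = M_obj x M_eye = 60 x 8 = 480.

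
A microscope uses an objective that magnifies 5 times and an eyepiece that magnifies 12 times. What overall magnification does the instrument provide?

60

The overall magnification of a compound microscope is the product of the objective and eyepiece magnifications:
M = M_obj x M_eye = 5 x 12 = 60.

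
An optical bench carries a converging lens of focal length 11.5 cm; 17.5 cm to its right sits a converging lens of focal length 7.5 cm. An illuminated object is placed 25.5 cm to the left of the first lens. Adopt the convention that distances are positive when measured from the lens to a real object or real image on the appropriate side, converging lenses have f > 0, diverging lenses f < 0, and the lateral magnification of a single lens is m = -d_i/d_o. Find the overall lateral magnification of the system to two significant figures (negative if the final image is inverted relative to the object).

First lens: d_i1 = 1/(1/11.5 - 1/25.5) = 20.946 cm.
m_1 = -(20.946)/25.5 = -0.8214.
Since 20.946 cm > 17.5 cm, the first image lies past the second lens and serves as a virtual object: d_o2 = L - d_i1 = -3.446 cm.
Second lens: d_i2 = 1/(1/7.5 - 1/(-3.446)) = 2.361 cm.
m_2 = -(2.361)/(-3.446) = 0.6852.
Total m = m_1 x m_2 = (-0.8214)(0.6852) = -0.5628.

-0.56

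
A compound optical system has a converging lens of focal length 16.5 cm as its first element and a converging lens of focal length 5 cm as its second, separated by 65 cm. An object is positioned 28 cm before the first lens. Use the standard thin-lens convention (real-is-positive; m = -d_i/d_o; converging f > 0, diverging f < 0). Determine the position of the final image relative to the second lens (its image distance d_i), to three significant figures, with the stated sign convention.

6.26 cm

Applying the thin-lens equation to the first lens, 1/16.5 = 1/28 + 1/d_i1, which gives d_i1 = 40.174 cm.
That image sits 24.826 cm in front of the second lens, so d_o2 = 24.826 cm.
Applying the thin-lens equation again with f_2 = 5 cm and d_o2 = 24.826 cm gives d_i2 = 6.261 cm.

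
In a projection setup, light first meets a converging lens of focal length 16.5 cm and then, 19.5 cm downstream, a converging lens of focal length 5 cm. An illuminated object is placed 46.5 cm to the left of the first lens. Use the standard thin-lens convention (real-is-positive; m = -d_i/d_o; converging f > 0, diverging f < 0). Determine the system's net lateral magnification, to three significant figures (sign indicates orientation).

Lens 1: 1/d_i1 = 1/f_1 - 1/d_o1 = 1/16.5 - 1/46.5 = 0.03910 cm^-1, so d_i1 = 25.575 cm.
m_1 = -(25.575)/46.5 = -0.5500.
Since 25.575 cm > 19.5 cm, the first image lies past the second lens and serves as a virtual object: d_o2 = L - d_i1 = -6.075 cm.
Lens 2: 1/d_i2 = 1/f_2 - 1/d_o2 = 1/5 - 1/(-6.075) = 0.36461 cm^-1, so d_i2 = 2.743 cm.
m_2 = -(2.743)/(-6.075) = 0.4515.
Total m = m_1 x m_2 = (-0.5500)(0.4515) = -0.2483.

-0.248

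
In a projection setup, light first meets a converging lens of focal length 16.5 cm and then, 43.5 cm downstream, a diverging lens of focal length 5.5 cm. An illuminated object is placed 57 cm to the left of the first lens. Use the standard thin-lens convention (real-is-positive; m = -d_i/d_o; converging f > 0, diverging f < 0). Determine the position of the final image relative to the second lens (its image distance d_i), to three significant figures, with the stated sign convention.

-4.33 cm

First lens: d_i1 = 1/(1/16.5 - 1/57) = 23.222 cm.
That image sits 20.278 cm in front of the second lens, so d_o2 = 20.278 cm.
Second lens: d_i2 = 1/(1/(-5.5) - 1/(20.278)) = -4.327 cm.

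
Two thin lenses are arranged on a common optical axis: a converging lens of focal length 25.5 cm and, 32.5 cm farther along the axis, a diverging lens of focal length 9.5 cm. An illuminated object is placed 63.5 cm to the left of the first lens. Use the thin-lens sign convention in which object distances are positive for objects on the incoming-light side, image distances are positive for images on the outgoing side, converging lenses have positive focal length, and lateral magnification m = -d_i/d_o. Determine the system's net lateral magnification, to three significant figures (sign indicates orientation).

Applying the thin-lens equation to the first lens, 1/25.5 = 1/63.5 + 1/d_i1, which gives d_i1 = 42.612 cm.
Its lateral magnification is m_1 = -d_i1/d_o1 = -(42.612)/63.5 = -0.6711.
This image would form 42.612 cm past lens 1, i.e. 10.112 cm beyond lens 2, so it is a virtual object for lens 2: d_o2 = 32.5 - 42.612 = -10.112 cm.
Applying the thin-lens equation again with f_2 = -9.5 cm and d_o2 = -10.112 cm gives d_i2 = -157.005 cm.
m_2 = -(-157.005)/(-10.112) = -15.5269.
Overall magnification: m = m_1 m_2 = 10.4194.

10.4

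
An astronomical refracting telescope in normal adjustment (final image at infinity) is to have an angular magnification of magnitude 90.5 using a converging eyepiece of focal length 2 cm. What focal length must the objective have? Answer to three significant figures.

|M| = f_obj/|f_eye|, so f_obj = |M| x |f_eye| = 90.5 x 2 = 181.000 cm.

181 cm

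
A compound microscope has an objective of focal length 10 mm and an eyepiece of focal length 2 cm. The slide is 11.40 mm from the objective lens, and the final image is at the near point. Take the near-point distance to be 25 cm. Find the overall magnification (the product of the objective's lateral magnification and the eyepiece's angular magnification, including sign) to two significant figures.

Convert to cm: f_obj = 10 mm = 1 cm; d_o = 11.40 mm = 1.14 cm.
Objective: 1/d_i = 1/f_obj - 1/d_o = 1/1 - 1/1.14 = 0.12281 cm^-1, so d_i = 8.143 cm.
m_obj = -d_i/d_o = -8.143/1.14 = -7.143.
Eyepiece angular magnification (image at near point): M_eye = 1 + D/f_e = 1 + 25/2 = 13.500.
Overall M = m_obj x M_eye = (-7.143)(13.500) = -96.43.

-96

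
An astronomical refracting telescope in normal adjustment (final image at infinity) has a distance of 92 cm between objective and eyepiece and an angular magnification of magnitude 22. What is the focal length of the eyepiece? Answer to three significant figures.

In normal adjustment the tube length equals f_obj + f_eye and |M| = f_obj/f_eye.
So f_obj = 22 f_eye and 22 f_eye + f_eye = 92 cm, giving f_eye = 92/23 = 4.000 cm and f_obj = 88.000 cm.

4.00 cm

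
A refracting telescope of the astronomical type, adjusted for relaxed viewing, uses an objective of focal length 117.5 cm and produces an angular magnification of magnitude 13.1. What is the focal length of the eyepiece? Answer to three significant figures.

|M| = f_obj/f_eye, so f_eye = f_obj/|M| = 117.5/13.1 = 8.969 cm.

8.97 cm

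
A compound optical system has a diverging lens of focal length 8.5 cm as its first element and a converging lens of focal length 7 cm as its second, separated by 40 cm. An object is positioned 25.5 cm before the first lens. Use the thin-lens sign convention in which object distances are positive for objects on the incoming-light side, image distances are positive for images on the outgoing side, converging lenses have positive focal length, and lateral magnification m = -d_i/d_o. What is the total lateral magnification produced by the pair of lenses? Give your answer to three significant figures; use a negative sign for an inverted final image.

-0.0444

First lens: d_i1 = 1/(1/(-8.5) - 1/25.5) = -6.375 cm.
m_1 = -(-6.375)/25.5 = 0.2500.
With d_i1 < 0 the first image is virtual and lies on the object side; the object distance for lens 2 is d_o2 = 40 - (-6.375) = 46.375 cm.
Second lens: d_i2 = 1/(1/7 - 1/(46.375)) = 8.244 cm.
m_2 = -(8.244)/(46.375) = -0.1778.
The system's lateral magnification is m_1 m_2 = (0.2500)(-0.1778) = -0.0444.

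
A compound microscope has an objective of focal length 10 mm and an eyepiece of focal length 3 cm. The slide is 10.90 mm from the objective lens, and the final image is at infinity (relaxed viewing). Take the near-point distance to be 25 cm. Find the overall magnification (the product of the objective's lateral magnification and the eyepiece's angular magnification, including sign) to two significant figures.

Convert to cm: f_obj = 10 mm = 1 cm; d_o = 10.90 mm = 1.09 cm.
Objective: 1/d_i = 1/f_obj - 1/d_o = 1/1 - 1/1.09 = 0.08257 cm^-1, so d_i = 12.111 cm.
m_obj = -d_i/d_o = -12.111/1.09 = -11.111.
Eyepiece angular magnification (image at infinity): M_eye = D/f_e = 25/3 = 8.333.
Overall M = m_obj x M_eye = (-11.111)(8.333) = -92.59.

-93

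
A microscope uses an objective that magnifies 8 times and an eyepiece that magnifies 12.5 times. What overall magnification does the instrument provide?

100

The overall magnification of a compound microscope is the product of the objective and eyepiece magnifications:
M = M_obj x M_eye = 8 x 12.5 = 100.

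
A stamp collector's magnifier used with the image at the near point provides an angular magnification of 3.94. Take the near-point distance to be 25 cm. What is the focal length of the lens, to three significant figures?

8.50 cm

For the image at the near point, M = 1 + D/f.
f = D/(M - 1) = 25/(3.94 - 1) = 8.503 cm.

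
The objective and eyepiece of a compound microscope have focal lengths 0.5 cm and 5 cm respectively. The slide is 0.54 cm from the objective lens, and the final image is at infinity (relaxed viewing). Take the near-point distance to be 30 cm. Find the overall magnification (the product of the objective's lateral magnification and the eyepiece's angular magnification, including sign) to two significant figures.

-75

Objective: 1/d_i = 1/f_obj - 1/d_o = 1/0.5 - 1/0.54 = 0.14815 cm^-1, so d_i = 6.750 cm.
m_obj = -d_i/d_o = -6.750/0.54 = -12.500.
Eyepiece angular magnification (image at infinity): M_eye = D/f_e = 30/5 = 6.000.
Overall M = m_obj x M_eye = (-12.500)(6.000) = -75.00.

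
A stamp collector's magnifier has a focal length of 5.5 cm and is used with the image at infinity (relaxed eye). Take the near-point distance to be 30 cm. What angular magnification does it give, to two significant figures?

5.5

M = D/f = 30/5.5 = 5.455.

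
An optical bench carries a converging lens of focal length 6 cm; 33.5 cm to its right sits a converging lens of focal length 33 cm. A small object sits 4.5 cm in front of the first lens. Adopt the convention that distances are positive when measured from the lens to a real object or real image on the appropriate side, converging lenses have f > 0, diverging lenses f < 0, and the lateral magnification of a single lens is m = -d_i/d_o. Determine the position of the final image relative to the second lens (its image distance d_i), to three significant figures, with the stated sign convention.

Lens 1: 1/d_i1 = 1/f_1 - 1/d_o1 = 1/6 - 1/4.5 = -0.05556 cm^-1, so d_i1 = -18.000 cm.
With d_i1 < 0 the first image is virtual and lies on the object side; the object distance for lens 2 is d_o2 = 33.5 - (-18.000) = 51.500 cm.
Lens 2: 1/d_i2 = 1/f_2 - 1/d_o2 = 1/33 - 1/(51.500) = 0.01089 cm^-1, so d_i2 = 91.865 cm.

91.9 cm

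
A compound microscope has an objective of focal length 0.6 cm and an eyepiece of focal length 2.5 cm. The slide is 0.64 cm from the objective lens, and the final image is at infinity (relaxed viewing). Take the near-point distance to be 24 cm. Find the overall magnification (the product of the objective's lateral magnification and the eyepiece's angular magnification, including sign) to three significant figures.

Objective: 1/d_i = 1/f_obj - 1/d_o = 1/0.6 - 1/0.64 = 0.10417 cm^-1, so d_i = 9.600 cm.
m_obj = -d_i/d_o = -9.600/0.64 = -15.000.
Eyepiece angular magnification (image at infinity): M_eye = D/f_e = 24/2.5 = 9.600.
Overall M = m_obj x M_eye = (-15.000)(9.600) = -144.00.

-144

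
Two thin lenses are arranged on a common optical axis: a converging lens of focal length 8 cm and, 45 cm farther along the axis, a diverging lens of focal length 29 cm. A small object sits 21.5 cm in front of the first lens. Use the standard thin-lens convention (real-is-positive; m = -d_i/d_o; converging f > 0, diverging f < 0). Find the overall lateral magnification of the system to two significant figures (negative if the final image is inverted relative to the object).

-0.28

Applying the thin-lens equation to the first lens, 1/8 = 1/21.5 + 1/d_i1, which gives d_i1 = 12.741 cm.
Its lateral magnification is m_1 = -d_i1/d_o1 = -(12.741)/21.5 = -0.5926.
Object distance for lens 2: d_o2 = 45 - 12.741 = 32.259 cm.
Applying the thin-lens equation again with f_2 = -29 cm and d_o2 = 32.259 cm gives d_i2 = -15.271 cm.
m_2 = -(-15.271)/(32.259) = 0.4734.
The system's lateral magnification is m_1 m_2 = (-0.5926)(0.4734) = -0.2805.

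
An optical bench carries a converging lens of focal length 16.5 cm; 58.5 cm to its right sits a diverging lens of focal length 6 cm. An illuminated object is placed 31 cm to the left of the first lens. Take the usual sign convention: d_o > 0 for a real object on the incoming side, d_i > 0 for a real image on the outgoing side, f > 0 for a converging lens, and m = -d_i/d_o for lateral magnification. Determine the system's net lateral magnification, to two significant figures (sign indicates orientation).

Applying the thin-lens equation to the first lens, 1/16.5 = 1/31 + 1/d_i1, which gives d_i1 = 35.276 cm.
Its lateral magnification is m_1 = -d_i1/d_o1 = -(35.276)/31 = -1.1379.
That image sits 23.224 cm in front of the second lens, so d_o2 = 23.224 cm.
Applying the thin-lens equation again with f_2 = -6 cm and d_o2 = 23.224 cm gives d_i2 = -4.768 cm.
m_2 = -(-4.768)/(23.224) = 0.2053.
Total m = m_1 x m_2 = (-1.1379)(0.2053) = -0.2336.

-0.23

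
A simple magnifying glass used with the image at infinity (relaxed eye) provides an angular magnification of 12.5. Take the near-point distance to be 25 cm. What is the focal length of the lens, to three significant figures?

2.00 cm

For the image at infinity, M = D/f.
f = D/M = 25/12.5 = 2.000 cm.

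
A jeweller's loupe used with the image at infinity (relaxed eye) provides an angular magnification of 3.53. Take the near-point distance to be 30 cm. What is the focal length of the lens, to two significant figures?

For the image at infinity, M = D/f.
f = D/M = 30/3.53 = 8.499 cm.

8.5 cm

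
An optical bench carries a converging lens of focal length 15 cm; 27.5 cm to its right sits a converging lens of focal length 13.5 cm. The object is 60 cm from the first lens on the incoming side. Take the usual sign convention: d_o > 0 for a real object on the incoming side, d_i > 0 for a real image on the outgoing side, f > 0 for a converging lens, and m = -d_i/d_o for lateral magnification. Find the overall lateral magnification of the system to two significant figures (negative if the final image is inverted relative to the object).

First lens: d_i1 = 1/(1/15 - 1/60) = 20.000 cm.
m_1 = -(20.000)/60 = -0.3333.
Object distance for lens 2: d_o2 = 27.5 - 20.000 = 7.500 cm.
Second lens: d_i2 = 1/(1/13.5 - 1/(7.500)) = -16.875 cm.
m_2 = -(-16.875)/(7.500) = 2.2500.
Overall magnification: m = m_1 m_2 = -0.7500.

-0.75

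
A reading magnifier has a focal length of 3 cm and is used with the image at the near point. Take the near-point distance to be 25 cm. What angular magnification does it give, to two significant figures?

M = 1 + D/f = 1 + 25/3 = 9.333.

9.3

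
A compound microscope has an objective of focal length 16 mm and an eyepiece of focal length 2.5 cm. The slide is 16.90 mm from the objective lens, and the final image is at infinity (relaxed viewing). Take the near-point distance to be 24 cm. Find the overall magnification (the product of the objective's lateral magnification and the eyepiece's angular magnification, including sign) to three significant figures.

Convert to cm: f_obj = 16 mm = 1.6 cm; d_o = 16.90 mm = 1.69 cm.
Objective: 1/d_i = 1/f_obj - 1/d_o = 1/1.6 - 1/1.69 = 0.03328 cm^-1, so d_i = 30.044 cm.
m_obj = -d_i/d_o = -30.044/1.69 = -17.778.
Eyepiece angular magnification (image at infinity): M_eye = D/f_e = 24/2.5 = 9.600.
Overall M = m_obj x M_eye = (-17.778)(9.600) = -170.67.

-171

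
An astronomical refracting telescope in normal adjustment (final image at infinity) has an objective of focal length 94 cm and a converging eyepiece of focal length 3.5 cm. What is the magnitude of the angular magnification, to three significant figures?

|M| = f_obj/|f_eye| = 94/3.5 = 26.857.

26.9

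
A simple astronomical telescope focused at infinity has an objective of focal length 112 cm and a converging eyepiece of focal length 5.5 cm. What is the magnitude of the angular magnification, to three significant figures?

|M| = f_obj/|f_eye| = 112/5.5 = 20.364.

20.4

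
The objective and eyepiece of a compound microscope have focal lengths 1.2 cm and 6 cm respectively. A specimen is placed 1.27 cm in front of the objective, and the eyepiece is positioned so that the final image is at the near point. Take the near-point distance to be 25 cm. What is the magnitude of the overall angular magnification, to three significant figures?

88.6

Objective: 1/d_i = 1/f_obj - 1/d_o = 1/1.2 - 1/1.27 = 0.04593 cm^-1, so d_i = 21.771 cm.
m_obj = -d_i/d_o = -21.771/1.27 = -17.143.
Eyepiece angular magnification (image at near point): M_eye = 1 + D/f_e = 1 + 25/6 = 5.167.
Overall M = m_obj x M_eye = (-17.143)(5.167) = -88.57.
|M| = 88.57.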